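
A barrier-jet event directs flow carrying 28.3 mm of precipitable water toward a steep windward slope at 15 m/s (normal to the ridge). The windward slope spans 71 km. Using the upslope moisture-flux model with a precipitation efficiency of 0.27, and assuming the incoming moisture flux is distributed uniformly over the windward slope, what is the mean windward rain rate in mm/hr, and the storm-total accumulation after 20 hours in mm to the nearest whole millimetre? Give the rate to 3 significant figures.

Incoming column moisture flux per unit ridge length: F = V × PW = 15 × 28.3 = 424.5 mm·m/s.
Spread over the 71 km slope with efficiency ε = 0.27: R = ε·F/W = 0.27 × 424.5 / 71000 m = 1.614e-03 mm/s.
R = 1.614e-03 × 3600 = 5.81 mm/hr.
Over 20 h: total = 5.81 × 20 = 116.2 ≈ 116 mm.

R ≈ 5.81 mm/hr; total ≈ 116 mm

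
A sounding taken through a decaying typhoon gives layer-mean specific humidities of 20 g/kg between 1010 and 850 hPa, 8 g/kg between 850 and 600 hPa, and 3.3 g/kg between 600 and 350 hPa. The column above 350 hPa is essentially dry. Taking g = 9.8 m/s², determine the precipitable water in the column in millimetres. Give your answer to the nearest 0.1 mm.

Precipitable water is the column-integrated vapour mass per unit area: PW = (1/g) Σ q̄ Δp, with q in kg/kg and Δp in Pa (1 kg/m² of water = 1 mm).
Layer 1010–850 hPa: Δp = 160 hPa = 16000 Pa, q̄ = 0.02 kg/kg → 0.02 × 16000 / 9.8 = 32.65 mm
Layer 850–600 hPa: Δp = 250 hPa = 25000 Pa, q̄ = 0.008 kg/kg → 0.008 × 25000 / 9.8 = 20.41 mm
Layer 600–350 hPa: Δp = 250 hPa = 25000 Pa, q̄ = 0.0033 kg/kg → 0.0033 × 25000 / 9.8 = 8.42 mm
PW = 32.65 + 20.41 + 8.42 = 61.48 ≈ 61.5 mm.

PW ≈ 61.5 mm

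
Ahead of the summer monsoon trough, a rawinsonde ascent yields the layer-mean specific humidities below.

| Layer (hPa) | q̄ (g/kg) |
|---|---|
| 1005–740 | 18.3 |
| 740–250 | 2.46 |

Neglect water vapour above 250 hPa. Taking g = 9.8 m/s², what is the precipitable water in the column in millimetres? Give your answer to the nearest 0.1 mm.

PW ≈ 61.8 mm

Precipitable water is the column-integrated vapour mass per unit area: PW = (1/g) Σ q̄ Δp, with q in kg/kg and Δp in Pa (1 kg/m² of water = 1 mm).
Layer 1005–740 hPa: Δp = 265 hPa = 26500 Pa, q̄ = 0.0183 kg/kg → 0.0183 × 26500 / 9.8 = 49.48 mm
Layer 740–250 hPa: Δp = 490 hPa = 49000 Pa, q̄ = 0.00246 kg/kg → 0.00246 × 49000 / 9.8 = 12.30 mm
PW = 49.48 + 12.30 = 61.78 ≈ 61.8 mm.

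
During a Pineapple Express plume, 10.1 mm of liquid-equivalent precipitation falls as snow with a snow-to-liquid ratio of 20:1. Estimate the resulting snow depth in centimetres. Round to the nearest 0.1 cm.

snow depth ≈ 20.2 cm

Snow depth = liquid × ratio = 10.1 mm × 20 = 202 mm = 20.2 cm.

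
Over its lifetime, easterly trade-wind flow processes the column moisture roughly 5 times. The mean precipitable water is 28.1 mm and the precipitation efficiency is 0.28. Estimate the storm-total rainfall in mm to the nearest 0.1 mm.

Each cycle deposits ε × PW = 0.28 × 28.1 = 7.868 mm.
Over 5 cycles: 5 × 7.868 = 39.3 mm.

rainfall ≈ 39.3 mm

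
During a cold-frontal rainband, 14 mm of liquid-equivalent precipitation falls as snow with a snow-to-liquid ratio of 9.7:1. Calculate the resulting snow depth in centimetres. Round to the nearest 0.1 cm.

Snow depth = liquid × ratio = 14 mm × 9.7 = 135.8 mm = 13.6 cm.

snow depth ≈ 13.6 cm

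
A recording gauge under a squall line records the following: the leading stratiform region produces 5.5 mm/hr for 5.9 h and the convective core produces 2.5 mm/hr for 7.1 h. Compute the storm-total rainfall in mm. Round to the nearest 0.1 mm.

total ≈ 50.2 mm

Total = Σ Rᵢ Δtᵢ = 5.5 × 5.9 + 2.5 × 7.1
      = 32.45 + 17.75 = 50.2 mm.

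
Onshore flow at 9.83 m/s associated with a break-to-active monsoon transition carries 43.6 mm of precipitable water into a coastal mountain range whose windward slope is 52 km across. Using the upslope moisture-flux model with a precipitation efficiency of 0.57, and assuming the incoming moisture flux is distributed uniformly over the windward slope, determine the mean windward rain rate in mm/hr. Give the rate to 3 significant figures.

Incoming column moisture flux per unit ridge length: F = V × PW = 9.83 × 43.6 = 428.588 mm·m/s.
Spread over the 52 km slope with efficiency ε = 0.57: R = ε·F/W = 0.57 × 428.588 / 52000 m = 4.698e-03 mm/s.
R = 4.698e-03 × 3600 = 16.9 mm/hr.

R ≈ 16.9 mm/hr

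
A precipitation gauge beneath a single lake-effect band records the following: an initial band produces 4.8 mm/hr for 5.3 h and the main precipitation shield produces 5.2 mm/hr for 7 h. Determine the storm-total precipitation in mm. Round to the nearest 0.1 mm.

Total = Σ Rᵢ Δtᵢ = 4.8 × 5.3 + 5.2 × 7
      = 25.44 + 36.4 = 61.8 mm.

total ≈ 61.8 mm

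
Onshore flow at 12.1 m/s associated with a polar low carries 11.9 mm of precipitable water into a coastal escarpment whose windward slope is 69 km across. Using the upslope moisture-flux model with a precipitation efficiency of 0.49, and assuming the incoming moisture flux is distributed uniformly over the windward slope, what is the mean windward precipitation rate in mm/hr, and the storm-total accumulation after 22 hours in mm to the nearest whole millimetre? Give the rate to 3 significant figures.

R ≈ 3.68 mm/hr; total ≈ 81 mm

Incoming column moisture flux per unit ridge length: F = V × PW = 12.1 × 11.9 = 143.99 mm·m/s.
Spread over the 69 km slope with efficiency ε = 0.49: R = ε·F/W = 0.49 × 143.99 / 69000 m = 1.023e-03 mm/s.
R = 1.023e-03 × 3600 = 3.68 mm/hr.
Over 22 h: total = 3.68 × 22 = 80.96 ≈ 81 mm.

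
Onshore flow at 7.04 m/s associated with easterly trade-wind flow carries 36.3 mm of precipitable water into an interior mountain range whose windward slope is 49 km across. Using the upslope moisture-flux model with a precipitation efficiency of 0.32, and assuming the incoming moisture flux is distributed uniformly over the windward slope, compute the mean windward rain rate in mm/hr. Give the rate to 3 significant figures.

R ≈ 6.01 mm/hr

Incoming column moisture flux per unit ridge length: F = V × PW = 7.04 × 36.3 = 255.552 mm·m/s.
Spread over the 49 km slope with efficiency ε = 0.32: R = ε·F/W = 0.32 × 255.552 / 49000 m = 1.669e-03 mm/s.
R = 1.669e-03 × 3600 = 6.01 mm/hr.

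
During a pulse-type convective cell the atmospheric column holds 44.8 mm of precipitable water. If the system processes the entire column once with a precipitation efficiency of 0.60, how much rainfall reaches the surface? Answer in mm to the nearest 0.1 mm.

Rainfall = ε × PW = 0.60 × 44.8 = 26.9 mm.

rainfall ≈ 26.9 mm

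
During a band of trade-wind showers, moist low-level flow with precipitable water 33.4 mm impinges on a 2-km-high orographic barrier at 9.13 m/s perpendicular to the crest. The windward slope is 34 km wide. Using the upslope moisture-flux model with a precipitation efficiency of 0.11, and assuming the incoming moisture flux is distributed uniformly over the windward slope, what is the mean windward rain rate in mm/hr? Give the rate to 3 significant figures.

R ≈ 3.55 mm/hr

Incoming column moisture flux per unit ridge length: F = V × PW = 9.13 × 33.4 = 304.942 mm·m/s.
Spread over the 34 km slope with efficiency ε = 0.11: R = ε·F/W = 0.11 × 304.942 / 34000 m = 9.866e-04 mm/s.
R = 9.866e-04 × 3600 = 3.55 mm/hr.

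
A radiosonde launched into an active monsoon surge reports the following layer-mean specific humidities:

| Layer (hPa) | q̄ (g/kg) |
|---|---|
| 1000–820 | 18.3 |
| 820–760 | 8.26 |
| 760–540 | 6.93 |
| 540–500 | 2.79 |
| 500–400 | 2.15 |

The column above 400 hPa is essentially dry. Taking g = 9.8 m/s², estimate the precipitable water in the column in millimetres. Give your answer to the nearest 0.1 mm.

PW ≈ 57.6 mm

Precipitable water is the column-integrated vapour mass per unit area: PW = (1/g) Σ q̄ Δp, with q in kg/kg and Δp in Pa (1 kg/m² of water = 1 mm).
Layer 1000–820 hPa: Δp = 180 hPa = 18000 Pa, q̄ = 0.0183 kg/kg → 0.0183 × 18000 / 9.8 = 33.61 mm
Layer 820–760 hPa: Δp = 60 hPa = 6000 Pa, q̄ = 0.00826 kg/kg → 0.00826 × 6000 / 9.8 = 5.06 mm
Layer 760–540 hPa: Δp = 220 hPa = 22000 Pa, q̄ = 0.00693 kg/kg → 0.00693 × 22000 / 9.8 = 15.56 mm
Layer 540–500 hPa: Δp = 40 hPa = 4000 Pa, q̄ = 0.00279 kg/kg → 0.00279 × 4000 / 9.8 = 1.14 mm
Layer 500–400 hPa: Δp = 100 hPa = 10000 Pa, q̄ = 0.00215 kg/kg → 0.00215 × 10000 / 9.8 = 2.19 mm
PW = 33.61 + 5.06 + 15.56 + 1.14 + 2.19 = 57.56 ≈ 57.6 mm.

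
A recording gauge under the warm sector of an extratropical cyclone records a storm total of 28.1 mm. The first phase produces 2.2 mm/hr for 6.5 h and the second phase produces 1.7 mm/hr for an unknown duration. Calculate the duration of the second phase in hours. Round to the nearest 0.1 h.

duration ≈ 8.1 h

Known phases: 2.2 × 6.5 = 14.3 mm.
Remaining depth = 28.1 − 14.3 = 13.8 mm.
Duration = 13.8 / 1.7 = 8.1 h.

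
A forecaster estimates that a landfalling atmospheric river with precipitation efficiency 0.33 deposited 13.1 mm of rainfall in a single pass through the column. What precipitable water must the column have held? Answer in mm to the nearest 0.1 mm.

PW = rainfall / ε = 13.1 / 0.33 = 39.7 mm.

PW ≈ 39.7 mm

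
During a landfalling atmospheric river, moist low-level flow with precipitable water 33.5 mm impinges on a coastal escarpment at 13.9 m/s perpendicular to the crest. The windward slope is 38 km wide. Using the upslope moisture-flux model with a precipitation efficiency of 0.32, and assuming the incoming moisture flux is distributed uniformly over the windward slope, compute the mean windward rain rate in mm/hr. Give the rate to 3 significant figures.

R ≈ 14.1 mm/hr

Incoming column moisture flux per unit ridge length: F = V × PW = 13.9 × 33.5 = 465.65 mm·m/s.
Spread over the 38 km slope with efficiency ε = 0.32: R = ε·F/W = 0.32 × 465.65 / 38000 m = 3.921e-03 mm/s.
R = 3.921e-03 × 3600 = 14.1 mm/hr.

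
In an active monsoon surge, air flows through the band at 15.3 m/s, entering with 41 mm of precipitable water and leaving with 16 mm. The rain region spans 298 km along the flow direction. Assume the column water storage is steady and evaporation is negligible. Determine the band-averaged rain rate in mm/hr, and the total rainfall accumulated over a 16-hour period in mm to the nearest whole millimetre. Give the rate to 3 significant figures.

Column moisture flux per unit crosswind length is F = V × PW.
Inflow: F_in = 15.3 × 41 = 627.3 mm·m/s
Outflow: F_out = 15.3 × 16 = 244.8 mm·m/s
Steady-state rate R = (F_in − F_out)/L = (627.3 − 244.8) / 298000 m = 1.284e-03 mm/s.
R = 1.284e-03 × 3600 = 4.62 mm/hr.
Over 16 h: total = 4.62 × 16 = 73.92 ≈ 74 mm.

R ≈ 4.62 mm/hr; total ≈ 74 mm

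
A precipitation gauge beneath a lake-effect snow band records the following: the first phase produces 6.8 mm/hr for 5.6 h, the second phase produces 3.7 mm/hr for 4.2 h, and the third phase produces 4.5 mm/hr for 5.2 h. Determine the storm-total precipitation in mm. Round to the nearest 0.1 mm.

total ≈ 77.0 mm

Total = Σ Rᵢ Δtᵢ = 6.8 × 5.6 + 3.7 × 4.2 + 4.5 × 5.2
      = 38.08 + 15.54 + 23.4 = 77.0 mm.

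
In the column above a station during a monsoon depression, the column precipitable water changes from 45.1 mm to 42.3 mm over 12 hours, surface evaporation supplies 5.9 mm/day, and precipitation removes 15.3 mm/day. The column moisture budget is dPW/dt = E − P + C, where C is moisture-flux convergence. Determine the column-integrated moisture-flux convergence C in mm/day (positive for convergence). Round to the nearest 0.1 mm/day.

dPW/dt = (42.3 − 45.1) mm / (12/24 day) = -5.600 mm/day.
C = dPW/dt − E + P = (-5.600) − 5.9 + 15.3 = 3.8 mm/day.

C ≈ 3.8 mm/day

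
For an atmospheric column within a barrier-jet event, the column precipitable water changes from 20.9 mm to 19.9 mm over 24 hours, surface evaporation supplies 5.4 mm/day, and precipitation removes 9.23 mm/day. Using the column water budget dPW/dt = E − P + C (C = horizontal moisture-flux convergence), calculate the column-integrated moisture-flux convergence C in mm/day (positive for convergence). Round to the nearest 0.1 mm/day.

C ≈ 2.8 mm/day

dPW/dt = (19.9 − 20.9) mm / (24/24 day) = -1.000 mm/day.
C = dPW/dt − E + P = (-1.000) − 5.4 + 9.23 = 2.8 mm/day.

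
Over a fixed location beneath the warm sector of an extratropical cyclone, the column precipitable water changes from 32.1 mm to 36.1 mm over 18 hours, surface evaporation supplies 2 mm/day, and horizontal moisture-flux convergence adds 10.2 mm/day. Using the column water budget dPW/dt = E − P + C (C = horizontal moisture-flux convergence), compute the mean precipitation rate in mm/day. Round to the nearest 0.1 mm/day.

P ≈ 6.9 mm/day

dPW/dt = (36.1 − 32.1) mm / (18/24 day) = +5.333 mm/day.
P = E + C − dPW/dt = 2 + (10.2) − (+5.333) = 6.9 mm/day.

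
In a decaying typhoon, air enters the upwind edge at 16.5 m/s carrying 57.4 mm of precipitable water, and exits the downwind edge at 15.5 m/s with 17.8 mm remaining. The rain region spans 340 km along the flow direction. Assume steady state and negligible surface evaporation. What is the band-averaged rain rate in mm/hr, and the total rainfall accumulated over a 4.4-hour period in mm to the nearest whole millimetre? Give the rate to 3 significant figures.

R ≈ 7.11 mm/hr; total ≈ 31 mm

Column moisture flux per unit crosswind length is F = V × PW.
Inflow: F_in = 16.5 × 57.4 = 947.1 mm·m/s
Outflow: F_out = 15.5 × 17.8 = 275.9 mm·m/s
Steady-state rate R = (F_in − F_out)/L = (947.1 − 275.9) / 340000 m = 1.974e-03 mm/s.
R = 1.974e-03 × 3600 = 7.11 mm/hr.
Over 4.4 h: total = 7.11 × 4.4 = 31.284 ≈ 31 mm.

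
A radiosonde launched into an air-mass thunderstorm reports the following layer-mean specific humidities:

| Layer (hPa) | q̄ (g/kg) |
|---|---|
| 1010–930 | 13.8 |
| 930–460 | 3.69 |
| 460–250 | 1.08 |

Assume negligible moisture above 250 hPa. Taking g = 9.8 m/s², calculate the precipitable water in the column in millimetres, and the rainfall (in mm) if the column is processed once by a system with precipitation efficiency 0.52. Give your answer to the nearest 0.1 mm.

PW ≈ 31.3 mm; rainfall ≈ 16.3 mm

Precipitable water is the column-integrated vapour mass per unit area: PW = (1/g) Σ q̄ Δp, with q in kg/kg and Δp in Pa (1 kg/m² of water = 1 mm).
Layer 1010–930 hPa: Δp = 80 hPa = 8000 Pa, q̄ = 0.0138 kg/kg → 0.0138 × 8000 / 9.8 = 11.27 mm
Layer 930–460 hPa: Δp = 470 hPa = 47000 Pa, q̄ = 0.00369 kg/kg → 0.00369 × 47000 / 9.8 = 17.70 mm
Layer 460–250 hPa: Δp = 210 hPa = 21000 Pa, q̄ = 0.00108 kg/kg → 0.00108 × 21000 / 9.8 = 2.31 mm
PW = 11.27 + 17.70 + 2.31 = 31.28 ≈ 31.3 mm.
Rainfall = ε × PW = 0.52 × 31.3 = 16.3 mm.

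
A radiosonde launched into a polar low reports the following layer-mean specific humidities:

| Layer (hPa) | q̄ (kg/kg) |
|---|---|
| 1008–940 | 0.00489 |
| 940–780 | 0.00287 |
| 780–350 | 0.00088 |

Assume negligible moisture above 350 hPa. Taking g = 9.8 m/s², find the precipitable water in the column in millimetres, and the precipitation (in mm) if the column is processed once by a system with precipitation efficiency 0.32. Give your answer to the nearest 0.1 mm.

Precipitable water is the column-integrated vapour mass per unit area: PW = (1/g) Σ q̄ Δp, with q in kg/kg and Δp in Pa (1 kg/m² of water = 1 mm).
Layer 1008–940 hPa: Δp = 68 hPa = 6800 Pa, q̄ = 0.00489 kg/kg → 0.00489 × 6800 / 9.8 = 3.39 mm
Layer 940–780 hPa: Δp = 160 hPa = 16000 Pa, q̄ = 0.00287 kg/kg → 0.00287 × 16000 / 9.8 = 4.69 mm
Layer 780–350 hPa: Δp = 430 hPa = 43000 Pa, q̄ = 0.00088 kg/kg → 0.00088 × 43000 / 9.8 = 3.86 mm
PW = 3.39 + 4.69 + 3.86 = 11.94 ≈ 11.9 mm.
Precipitation = ε × PW = 0.32 × 11.9 = 3.8 mm.

PW ≈ 11.9 mm; precipitation ≈ 3.8 mm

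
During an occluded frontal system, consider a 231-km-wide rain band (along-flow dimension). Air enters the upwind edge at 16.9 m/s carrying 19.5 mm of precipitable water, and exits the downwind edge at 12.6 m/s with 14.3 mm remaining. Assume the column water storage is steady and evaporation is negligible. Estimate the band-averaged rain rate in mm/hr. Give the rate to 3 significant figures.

R ≈ 2.33 mm/hr

Column moisture flux per unit crosswind length is F = V × PW.
Inflow: F_in = 16.9 × 19.5 = 329.55 mm·m/s
Outflow: F_out = 12.6 × 14.3 = 180.18 mm·m/s
Steady-state rate R = (F_in − F_out)/L = (329.55 − 180.18) / 231000 m = 6.466e-04 mm/s.
R = 6.466e-04 × 3600 = 2.33 mm/hr.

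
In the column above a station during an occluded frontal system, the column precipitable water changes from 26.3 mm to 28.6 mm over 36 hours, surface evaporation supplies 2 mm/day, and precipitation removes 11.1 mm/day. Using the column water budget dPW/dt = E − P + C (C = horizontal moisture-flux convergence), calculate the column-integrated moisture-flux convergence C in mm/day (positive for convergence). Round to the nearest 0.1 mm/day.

dPW/dt = (28.6 − 26.3) mm / (36/24 day) = +1.533 mm/day.
C = dPW/dt − E + P = (+1.533) − 2 + 11.1 = 10.6 mm/day.

C ≈ 10.6 mm/day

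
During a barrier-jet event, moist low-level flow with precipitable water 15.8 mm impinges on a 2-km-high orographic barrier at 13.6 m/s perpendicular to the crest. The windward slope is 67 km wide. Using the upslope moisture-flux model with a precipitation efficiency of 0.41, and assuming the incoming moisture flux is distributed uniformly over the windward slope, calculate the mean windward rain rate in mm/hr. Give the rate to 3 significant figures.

Incoming column moisture flux per unit ridge length: F = V × PW = 13.6 × 15.8 = 214.88 mm·m/s.
Spread over the 67 km slope with efficiency ε = 0.41: R = ε·F/W = 0.41 × 214.88 / 67000 m = 1.315e-03 mm/s.
R = 1.315e-03 × 3600 = 4.73 mm/hr.

R ≈ 4.73 mm/hr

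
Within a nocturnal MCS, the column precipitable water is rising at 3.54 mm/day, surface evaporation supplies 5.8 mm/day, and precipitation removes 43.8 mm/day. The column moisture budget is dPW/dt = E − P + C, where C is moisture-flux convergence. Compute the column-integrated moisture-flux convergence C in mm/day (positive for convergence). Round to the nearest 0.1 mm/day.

C ≈ 41.5 mm/day

dPW/dt = +3.54 mm/day.
C = dPW/dt − E + P = (+3.54) − 5.8 + 43.8 = 41.5 mm/day.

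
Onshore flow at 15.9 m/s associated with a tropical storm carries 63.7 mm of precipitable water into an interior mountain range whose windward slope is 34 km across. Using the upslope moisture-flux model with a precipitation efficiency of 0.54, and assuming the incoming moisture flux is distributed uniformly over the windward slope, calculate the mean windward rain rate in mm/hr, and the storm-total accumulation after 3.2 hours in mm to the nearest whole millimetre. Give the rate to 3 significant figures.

R ≈ 57.9 mm/hr; total ≈ 185 mm

Incoming column moisture flux per unit ridge length: F = V × PW = 15.9 × 63.7 = 1012.83 mm·m/s.
Spread over the 34 km slope with efficiency ε = 0.54: R = ε·F/W = 0.54 × 1012.83 / 34000 m = 1.609e-02 mm/s.
R = 1.609e-02 × 3600 = 57.9 mm/hr.
Over 3.2 h: total = 57.9 × 3.2 = 185.28 ≈ 185 mm.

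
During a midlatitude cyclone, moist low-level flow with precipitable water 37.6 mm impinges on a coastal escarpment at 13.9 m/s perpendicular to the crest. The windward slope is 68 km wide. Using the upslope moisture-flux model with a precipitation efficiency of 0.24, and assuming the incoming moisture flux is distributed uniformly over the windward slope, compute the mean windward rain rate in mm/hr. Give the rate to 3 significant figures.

R ≈ 6.64 mm/hr

Incoming column moisture flux per unit ridge length: F = V × PW = 13.9 × 37.6 = 522.64 mm·m/s.
Spread over the 68 km slope with efficiency ε = 0.24: R = ε·F/W = 0.24 × 522.64 / 68000 m = 1.845e-03 mm/s.
R = 1.845e-03 × 3600 = 6.64 mm/hr.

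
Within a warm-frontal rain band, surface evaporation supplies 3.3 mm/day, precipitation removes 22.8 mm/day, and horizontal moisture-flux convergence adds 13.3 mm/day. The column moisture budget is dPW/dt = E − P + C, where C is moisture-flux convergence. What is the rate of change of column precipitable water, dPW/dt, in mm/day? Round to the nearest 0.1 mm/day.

dPW/dt ≈ -6.2 mm/day

dPW/dt = E − P + C = 3.3 − 22.8 + (13.3) = -6.2 mm/day.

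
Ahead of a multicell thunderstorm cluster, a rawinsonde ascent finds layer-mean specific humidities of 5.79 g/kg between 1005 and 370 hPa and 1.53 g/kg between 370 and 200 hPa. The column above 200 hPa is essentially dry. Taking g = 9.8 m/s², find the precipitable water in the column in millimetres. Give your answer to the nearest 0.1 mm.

Precipitable water is the column-integrated vapour mass per unit area: PW = (1/g) Σ q̄ Δp, with q in kg/kg and Δp in Pa (1 kg/m² of water = 1 mm).
Layer 1005–370 hPa: Δp = 635 hPa = 63500 Pa, q̄ = 0.00579 kg/kg → 0.00579 × 63500 / 9.8 = 37.52 mm
Layer 370–200 hPa: Δp = 170 hPa = 17000 Pa, q̄ = 0.00153 kg/kg → 0.00153 × 17000 / 9.8 = 2.65 mm
PW = 37.52 + 2.65 = 40.17 ≈ 40.2 mm.

PW ≈ 40.2 mm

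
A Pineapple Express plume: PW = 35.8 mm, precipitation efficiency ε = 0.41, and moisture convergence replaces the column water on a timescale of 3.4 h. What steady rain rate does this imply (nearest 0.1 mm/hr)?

Each overturning extracts ε × PW = 0.41 × 35.8 = 14.678 mm.
Rate = ε·PW / τ = 14.678 / 3.4 h = 4.3 mm/hr.

R ≈ 4.3 mm/hr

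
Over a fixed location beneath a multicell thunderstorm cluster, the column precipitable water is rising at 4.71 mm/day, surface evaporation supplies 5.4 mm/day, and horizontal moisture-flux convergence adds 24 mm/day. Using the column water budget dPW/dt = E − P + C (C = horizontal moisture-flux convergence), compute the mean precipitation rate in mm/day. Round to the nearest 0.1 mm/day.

dPW/dt = +4.71 mm/day.
P = E + C − dPW/dt = 5.4 + (24) − (+4.71) = 24.7 mm/day.

P ≈ 24.7 mm/day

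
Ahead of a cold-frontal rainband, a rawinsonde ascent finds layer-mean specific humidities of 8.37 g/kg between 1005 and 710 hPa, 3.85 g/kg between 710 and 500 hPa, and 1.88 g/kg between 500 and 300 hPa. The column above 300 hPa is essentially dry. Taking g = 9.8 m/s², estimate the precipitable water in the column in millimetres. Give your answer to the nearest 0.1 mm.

Precipitable water is the column-integrated vapour mass per unit area: PW = (1/g) Σ q̄ Δp, with q in kg/kg and Δp in Pa (1 kg/m² of water = 1 mm).
Layer 1005–710 hPa: Δp = 295 hPa = 29500 Pa, q̄ = 0.00837 kg/kg → 0.00837 × 29500 / 9.8 = 25.20 mm
Layer 710–500 hPa: Δp = 210 hPa = 21000 Pa, q̄ = 0.00385 kg/kg → 0.00385 × 21000 / 9.8 = 8.25 mm
Layer 500–300 hPa: Δp = 200 hPa = 20000 Pa, q̄ = 0.00188 kg/kg → 0.00188 × 20000 / 9.8 = 3.84 mm
PW = 25.20 + 8.25 + 3.84 = 37.29 ≈ 37.3 mm.

PW ≈ 37.3 mm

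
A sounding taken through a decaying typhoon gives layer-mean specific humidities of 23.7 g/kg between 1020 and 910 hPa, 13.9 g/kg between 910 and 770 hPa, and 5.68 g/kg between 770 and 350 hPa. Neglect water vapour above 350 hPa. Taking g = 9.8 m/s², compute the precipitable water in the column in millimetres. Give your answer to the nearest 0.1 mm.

Precipitable water is the column-integrated vapour mass per unit area: PW = (1/g) Σ q̄ Δp, with q in kg/kg and Δp in Pa (1 kg/m² of water = 1 mm).
Layer 1020–910 hPa: Δp = 110 hPa = 11000 Pa, q̄ = 0.0237 kg/kg → 0.0237 × 11000 / 9.8 = 26.60 mm
Layer 910–770 hPa: Δp = 140 hPa = 14000 Pa, q̄ = 0.0139 kg/kg → 0.0139 × 14000 / 9.8 = 19.86 mm
Layer 770–350 hPa: Δp = 420 hPa = 42000 Pa, q̄ = 0.00568 kg/kg → 0.00568 × 42000 / 9.8 = 24.34 mm
PW = 26.60 + 19.86 + 24.34 = 70.80 ≈ 70.8 mm.

PW ≈ 70.8 mm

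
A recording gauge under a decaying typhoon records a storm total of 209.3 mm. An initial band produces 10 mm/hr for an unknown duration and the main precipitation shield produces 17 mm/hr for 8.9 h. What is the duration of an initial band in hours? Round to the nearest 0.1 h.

duration ≈ 5.8 h

Known phases: 17 × 8.9 = 151.3 mm.
Remaining depth = 209.3 − 151.3 = 58 mm.
Duration = 58 / 10 = 5.8 h.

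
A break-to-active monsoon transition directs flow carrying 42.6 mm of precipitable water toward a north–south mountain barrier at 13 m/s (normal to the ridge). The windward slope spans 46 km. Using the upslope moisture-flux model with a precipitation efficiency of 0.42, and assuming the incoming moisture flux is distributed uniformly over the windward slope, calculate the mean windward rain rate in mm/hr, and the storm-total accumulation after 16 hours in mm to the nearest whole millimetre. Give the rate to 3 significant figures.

R ≈ 18.2 mm/hr; total ≈ 291 mm

Incoming column moisture flux per unit ridge length: F = V × PW = 13 × 42.6 = 553.8 mm·m/s.
Spread over the 46 km slope with efficiency ε = 0.42: R = ε·F/W = 0.42 × 553.8 / 46000 m = 5.056e-03 mm/s.
R = 5.056e-03 × 3600 = 18.2 mm/hr.
Over 16 h: total = 18.2 × 16 = 291.2 ≈ 291 mm.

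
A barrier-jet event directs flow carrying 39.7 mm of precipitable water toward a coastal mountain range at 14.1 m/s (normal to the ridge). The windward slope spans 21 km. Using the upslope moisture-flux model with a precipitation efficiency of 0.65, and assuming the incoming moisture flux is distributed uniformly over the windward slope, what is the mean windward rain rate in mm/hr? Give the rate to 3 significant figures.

R ≈ 62.4 mm/hr

Incoming column moisture flux per unit ridge length: F = V × PW = 14.1 × 39.7 = 559.77 mm·m/s.
Spread over the 21 km slope with efficiency ε = 0.65: R = ε·F/W = 0.65 × 559.77 / 21000 m = 1.733e-02 mm/s.
R = 1.733e-02 × 3600 = 62.4 mm/hr.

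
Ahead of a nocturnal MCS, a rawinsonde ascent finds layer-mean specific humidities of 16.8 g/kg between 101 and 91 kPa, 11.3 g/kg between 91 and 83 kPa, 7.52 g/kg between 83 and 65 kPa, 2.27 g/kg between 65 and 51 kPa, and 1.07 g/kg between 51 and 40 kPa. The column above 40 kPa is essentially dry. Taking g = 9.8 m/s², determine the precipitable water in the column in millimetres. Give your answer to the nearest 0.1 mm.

Precipitable water is the column-integrated vapour mass per unit area: PW = (1/g) Σ q̄ Δp, with q in kg/kg and Δp in Pa (1 kg/m² of water = 1 mm).
Layer 101–91 kPa: Δp = 100 hPa = 10000 Pa, q̄ = 0.0168 kg/kg → 0.0168 × 10000 / 9.8 = 17.14 mm
Layer 91–83 kPa: Δp = 80 hPa = 8000 Pa, q̄ = 0.0113 kg/kg → 0.0113 × 8000 / 9.8 = 9.22 mm
Layer 83–65 kPa: Δp = 180 hPa = 18000 Pa, q̄ = 0.00752 kg/kg → 0.00752 × 18000 / 9.8 = 13.81 mm
Layer 65–51 kPa: Δp = 140 hPa = 14000 Pa, q̄ = 0.00227 kg/kg → 0.00227 × 14000 / 9.8 = 3.24 mm
Layer 51–40 kPa: Δp = 110 hPa = 11000 Pa, q̄ = 0.00107 kg/kg → 0.00107 × 11000 / 9.8 = 1.20 mm
PW = 17.14 + 9.22 + 13.81 + 3.24 + 1.20 = 44.61 ≈ 44.6 mm.

PW ≈ 44.6 mm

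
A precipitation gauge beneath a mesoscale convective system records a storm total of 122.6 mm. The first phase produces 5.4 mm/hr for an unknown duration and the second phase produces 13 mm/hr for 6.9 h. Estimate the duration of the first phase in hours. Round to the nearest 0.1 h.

duration ≈ 6.1 h

Known phases: 13 × 6.9 = 89.7 mm.
Remaining depth = 122.6 − 89.7 = 32.9 mm.
Duration = 32.9 / 5.4 = 6.1 h.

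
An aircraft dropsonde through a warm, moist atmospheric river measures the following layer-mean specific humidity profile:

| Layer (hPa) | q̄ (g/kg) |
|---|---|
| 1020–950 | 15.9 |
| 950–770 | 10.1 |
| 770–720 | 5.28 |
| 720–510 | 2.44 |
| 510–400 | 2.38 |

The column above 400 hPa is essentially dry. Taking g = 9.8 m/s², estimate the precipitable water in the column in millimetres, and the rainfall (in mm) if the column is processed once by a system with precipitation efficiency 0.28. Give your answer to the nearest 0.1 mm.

Precipitable water is the column-integrated vapour mass per unit area: PW = (1/g) Σ q̄ Δp, with q in kg/kg and Δp in Pa (1 kg/m² of water = 1 mm).
Layer 1020–950 hPa: Δp = 70 hPa = 7000 Pa, q̄ = 0.0159 kg/kg → 0.0159 × 7000 / 9.8 = 11.36 mm
Layer 950–770 hPa: Δp = 180 hPa = 18000 Pa, q̄ = 0.0101 kg/kg → 0.0101 × 18000 / 9.8 = 18.55 mm
Layer 770–720 hPa: Δp = 50 hPa = 5000 Pa, q̄ = 0.00528 kg/kg → 0.00528 × 5000 / 9.8 = 2.69 mm
Layer 720–510 hPa: Δp = 210 hPa = 21000 Pa, q̄ = 0.00244 kg/kg → 0.00244 × 21000 / 9.8 = 5.23 mm
Layer 510–400 hPa: Δp = 110 hPa = 11000 Pa, q̄ = 0.00238 kg/kg → 0.00238 × 11000 / 9.8 = 2.67 mm
PW = 11.36 + 18.55 + 2.69 + 5.23 + 2.67 = 40.50 ≈ 40.5 mm.
Rainfall = ε × PW = 0.28 × 40.5 = 11.3 mm.

PW ≈ 40.5 mm; rainfall ≈ 11.3 mm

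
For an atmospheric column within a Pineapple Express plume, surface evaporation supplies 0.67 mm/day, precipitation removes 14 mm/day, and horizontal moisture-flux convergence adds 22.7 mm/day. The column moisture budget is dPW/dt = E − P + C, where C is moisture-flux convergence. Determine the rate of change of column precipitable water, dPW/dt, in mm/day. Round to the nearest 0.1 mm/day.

dPW/dt = E − P + C = 0.67 − 14 + (22.7) = 9.4 mm/day.

dPW/dt ≈ 9.4 mm/day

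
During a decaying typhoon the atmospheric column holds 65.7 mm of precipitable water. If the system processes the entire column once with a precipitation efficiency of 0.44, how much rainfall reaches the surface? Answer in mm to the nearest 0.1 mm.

Rainfall = ε × PW = 0.44 × 65.7 = 28.9 mm.

rainfall ≈ 28.9 mm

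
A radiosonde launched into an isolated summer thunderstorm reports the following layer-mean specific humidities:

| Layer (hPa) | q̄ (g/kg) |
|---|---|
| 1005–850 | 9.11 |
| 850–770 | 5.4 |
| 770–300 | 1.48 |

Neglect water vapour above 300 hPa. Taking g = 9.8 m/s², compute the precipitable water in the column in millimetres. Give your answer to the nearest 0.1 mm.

PW ≈ 25.9 mm

Precipitable water is the column-integrated vapour mass per unit area: PW = (1/g) Σ q̄ Δp, with q in kg/kg and Δp in Pa (1 kg/m² of water = 1 mm).
Layer 1005–850 hPa: Δp = 155 hPa = 15500 Pa, q̄ = 0.00911 kg/kg → 0.00911 × 15500 / 9.8 = 14.41 mm
Layer 850–770 hPa: Δp = 80 hPa = 8000 Pa, q̄ = 0.0054 kg/kg → 0.0054 × 8000 / 9.8 = 4.41 mm
Layer 770–300 hPa: Δp = 470 hPa = 47000 Pa, q̄ = 0.00148 kg/kg → 0.00148 × 47000 / 9.8 = 7.10 mm
PW = 14.41 + 4.41 + 7.10 = 25.92 ≈ 25.9 mm.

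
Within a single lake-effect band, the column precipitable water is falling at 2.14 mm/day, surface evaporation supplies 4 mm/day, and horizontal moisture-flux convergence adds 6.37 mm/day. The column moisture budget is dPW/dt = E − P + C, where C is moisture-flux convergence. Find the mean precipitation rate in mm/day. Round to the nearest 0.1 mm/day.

dPW/dt = -2.14 mm/day.
P = E + C − dPW/dt = 4 + (6.37) − (-2.14) = 12.5 mm/day.

P ≈ 12.5 mm/day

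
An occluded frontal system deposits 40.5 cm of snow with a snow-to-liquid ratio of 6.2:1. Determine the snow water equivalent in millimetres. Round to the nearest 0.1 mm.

SWE ≈ 65.3 mm

SWE = snow depth / ratio = 40.5 cm / 6.2 = 6.532 cm = 65.3 mm.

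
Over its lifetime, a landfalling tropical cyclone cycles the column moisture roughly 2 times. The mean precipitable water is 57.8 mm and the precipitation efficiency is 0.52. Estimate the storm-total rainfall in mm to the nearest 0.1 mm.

Each cycle deposits ε × PW = 0.52 × 57.8 = 30.056 mm.
Over 2 cycles: 2 × 30.056 = 60.1 mm.

rainfall ≈ 60.1 mm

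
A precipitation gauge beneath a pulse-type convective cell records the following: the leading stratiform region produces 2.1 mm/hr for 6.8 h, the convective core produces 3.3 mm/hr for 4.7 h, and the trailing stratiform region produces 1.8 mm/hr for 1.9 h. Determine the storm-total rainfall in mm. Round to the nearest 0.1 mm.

Total = Σ Rᵢ Δtᵢ = 2.1 × 6.8 + 3.3 × 4.7 + 1.8 × 1.9
      = 14.28 + 15.51 + 3.42 = 33.2 mm.

total ≈ 33.2 mm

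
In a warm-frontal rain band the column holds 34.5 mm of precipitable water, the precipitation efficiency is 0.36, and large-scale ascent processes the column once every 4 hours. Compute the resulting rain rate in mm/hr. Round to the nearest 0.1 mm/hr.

R ≈ 3.1 mm/hr

Each overturning extracts ε × PW = 0.36 × 34.5 = 12.42 mm.
Rate = ε·PW / τ = 12.42 / 4 h = 3.1 mm/hr.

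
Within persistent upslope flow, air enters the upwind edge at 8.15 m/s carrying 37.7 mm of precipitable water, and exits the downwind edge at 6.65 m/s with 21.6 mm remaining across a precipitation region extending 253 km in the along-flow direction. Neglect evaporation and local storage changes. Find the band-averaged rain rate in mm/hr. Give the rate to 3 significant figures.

Column moisture flux per unit crosswind length is F = V × PW.
Inflow: F_in = 8.15 × 37.7 = 307.255 mm·m/s
Outflow: F_out = 6.65 × 21.6 = 143.64 mm·m/s
Steady-state rate R = (F_in − F_out)/L = (307.255 − 143.64) / 253000 m = 6.467e-04 mm/s.
R = 6.467e-04 × 3600 = 2.33 mm/hr.

R ≈ 2.33 mm/hr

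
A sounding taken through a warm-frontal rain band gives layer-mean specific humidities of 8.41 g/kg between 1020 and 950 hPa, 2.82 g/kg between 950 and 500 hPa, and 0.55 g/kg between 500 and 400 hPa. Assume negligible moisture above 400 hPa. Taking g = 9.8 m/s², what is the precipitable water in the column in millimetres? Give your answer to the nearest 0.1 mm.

Precipitable water is the column-integrated vapour mass per unit area: PW = (1/g) Σ q̄ Δp, with q in kg/kg and Δp in Pa (1 kg/m² of water = 1 mm).
Layer 1020–950 hPa: Δp = 70 hPa = 7000 Pa, q̄ = 0.00841 kg/kg → 0.00841 × 7000 / 9.8 = 6.01 mm
Layer 950–500 hPa: Δp = 450 hPa = 45000 Pa, q̄ = 0.00282 kg/kg → 0.00282 × 45000 / 9.8 = 12.95 mm
Layer 500–400 hPa: Δp = 100 hPa = 10000 Pa, q̄ = 0.00055 kg/kg → 0.00055 × 10000 / 9.8 = 0.56 mm
PW = 6.01 + 12.95 + 0.56 = 19.52 ≈ 19.5 mm.

PW ≈ 19.5 mm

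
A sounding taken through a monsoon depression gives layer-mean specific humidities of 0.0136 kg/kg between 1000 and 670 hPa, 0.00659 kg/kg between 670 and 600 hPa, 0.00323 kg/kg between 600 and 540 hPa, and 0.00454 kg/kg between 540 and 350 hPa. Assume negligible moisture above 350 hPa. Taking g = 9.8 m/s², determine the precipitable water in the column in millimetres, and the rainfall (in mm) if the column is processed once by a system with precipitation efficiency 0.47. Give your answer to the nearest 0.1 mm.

Precipitable water is the column-integrated vapour mass per unit area: PW = (1/g) Σ q̄ Δp, with q in kg/kg and Δp in Pa (1 kg/m² of water = 1 mm).
Layer 1000–670 hPa: Δp = 330 hPa = 33000 Pa, q̄ = 0.0136 kg/kg → 0.0136 × 33000 / 9.8 = 45.80 mm
Layer 670–600 hPa: Δp = 70 hPa = 7000 Pa, q̄ = 0.00659 kg/kg → 0.00659 × 7000 / 9.8 = 4.71 mm
Layer 600–540 hPa: Δp = 60 hPa = 6000 Pa, q̄ = 0.00323 kg/kg → 0.00323 × 6000 / 9.8 = 1.98 mm
Layer 540–350 hPa: Δp = 190 hPa = 19000 Pa, q̄ = 0.00454 kg/kg → 0.00454 × 19000 / 9.8 = 8.80 mm
PW = 45.80 + 4.71 + 1.98 + 8.80 = 61.29 ≈ 61.3 mm.
Rainfall = ε × PW = 0.47 × 61.3 = 28.8 mm.

PW ≈ 61.3 mm; rainfall ≈ 28.8 mm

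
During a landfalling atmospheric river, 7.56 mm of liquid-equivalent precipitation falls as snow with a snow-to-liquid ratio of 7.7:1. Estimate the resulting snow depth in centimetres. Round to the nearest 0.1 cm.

snow depth ≈ 5.8 cm

Snow depth = liquid × ratio = 7.56 mm × 7.7 = 58.212 mm = 5.8 cm.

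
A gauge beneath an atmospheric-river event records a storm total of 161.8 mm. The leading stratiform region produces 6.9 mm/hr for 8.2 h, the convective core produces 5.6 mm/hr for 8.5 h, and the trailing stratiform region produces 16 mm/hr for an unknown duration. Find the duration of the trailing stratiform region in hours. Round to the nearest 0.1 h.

duration ≈ 3.6 h

Known phases: 6.9 × 8.2 + 5.6 × 8.5 = 56.58 + 47.6 = 104.18 mm.
Remaining depth = 161.8 − 104.18 = 57.62 mm.
Duration = 57.62 / 16 = 3.6 h.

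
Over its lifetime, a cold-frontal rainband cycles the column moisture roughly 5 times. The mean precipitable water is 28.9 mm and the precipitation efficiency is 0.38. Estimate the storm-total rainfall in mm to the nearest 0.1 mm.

rainfall ≈ 54.9 mm

Each cycle deposits ε × PW = 0.38 × 28.9 = 10.982 mm.
Over 5 cycles: 5 × 10.982 = 54.9 mm.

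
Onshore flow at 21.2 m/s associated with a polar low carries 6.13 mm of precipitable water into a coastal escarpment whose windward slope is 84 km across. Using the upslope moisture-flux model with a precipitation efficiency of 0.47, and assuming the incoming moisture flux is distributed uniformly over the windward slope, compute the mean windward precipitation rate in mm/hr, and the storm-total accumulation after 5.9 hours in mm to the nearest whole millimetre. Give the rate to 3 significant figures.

R ≈ 2.62 mm/hr; total ≈ 15 mm

Incoming column moisture flux per unit ridge length: F = V × PW = 21.2 × 6.13 = 129.956 mm·m/s.
Spread over the 84 km slope with efficiency ε = 0.47: R = ε·F/W = 0.47 × 129.956 / 84000 m = 7.271e-04 mm/s.
R = 7.271e-04 × 3600 = 2.62 mm/hr.
Over 5.9 h: total = 2.62 × 5.9 = 15.458 ≈ 15 mm.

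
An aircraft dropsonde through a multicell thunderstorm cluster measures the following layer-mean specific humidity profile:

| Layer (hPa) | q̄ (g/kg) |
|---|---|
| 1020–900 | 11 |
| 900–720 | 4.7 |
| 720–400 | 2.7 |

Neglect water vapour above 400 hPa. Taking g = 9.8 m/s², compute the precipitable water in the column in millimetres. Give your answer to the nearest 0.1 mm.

PW ≈ 30.9 mm

Precipitable water is the column-integrated vapour mass per unit area: PW = (1/g) Σ q̄ Δp, with q in kg/kg and Δp in Pa (1 kg/m² of water = 1 mm).
Layer 1020–900 hPa: Δp = 120 hPa = 12000 Pa, q̄ = 0.011 kg/kg → 0.011 × 12000 / 9.8 = 13.47 mm
Layer 900–720 hPa: Δp = 180 hPa = 18000 Pa, q̄ = 0.0047 kg/kg → 0.0047 × 18000 / 9.8 = 8.63 mm
Layer 720–400 hPa: Δp = 320 hPa = 32000 Pa, q̄ = 0.0027 kg/kg → 0.0027 × 32000 / 9.8 = 8.82 mm
PW = 13.47 + 8.63 + 8.82 = 30.92 ≈ 30.9 mm.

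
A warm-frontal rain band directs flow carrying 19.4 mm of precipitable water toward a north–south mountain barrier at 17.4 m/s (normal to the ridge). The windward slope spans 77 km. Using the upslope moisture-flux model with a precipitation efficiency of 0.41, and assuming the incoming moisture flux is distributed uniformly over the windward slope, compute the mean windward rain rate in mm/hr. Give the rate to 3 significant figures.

Incoming column moisture flux per unit ridge length: F = V × PW = 17.4 × 19.4 = 337.56 mm·m/s.
Spread over the 77 km slope with efficiency ε = 0.41: R = ε·F/W = 0.41 × 337.56 / 77000 m = 1.797e-03 mm/s.
R = 1.797e-03 × 3600 = 6.47 mm/hr.

R ≈ 6.47 mm/hr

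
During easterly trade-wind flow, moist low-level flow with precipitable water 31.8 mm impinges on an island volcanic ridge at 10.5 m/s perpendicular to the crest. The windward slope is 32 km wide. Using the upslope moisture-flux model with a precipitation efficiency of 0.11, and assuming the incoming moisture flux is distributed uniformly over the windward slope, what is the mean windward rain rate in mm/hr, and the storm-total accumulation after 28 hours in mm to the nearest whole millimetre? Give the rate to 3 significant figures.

Incoming column moisture flux per unit ridge length: F = V × PW = 10.5 × 31.8 = 333.9 mm·m/s.
Spread over the 32 km slope with efficiency ε = 0.11: R = ε·F/W = 0.11 × 333.9 / 32000 m = 1.148e-03 mm/s.
R = 1.148e-03 × 3600 = 4.13 mm/hr.
Over 28 h: total = 4.13 × 28 = 115.64 ≈ 116 mm.

R ≈ 4.13 mm/hr; total ≈ 116 mm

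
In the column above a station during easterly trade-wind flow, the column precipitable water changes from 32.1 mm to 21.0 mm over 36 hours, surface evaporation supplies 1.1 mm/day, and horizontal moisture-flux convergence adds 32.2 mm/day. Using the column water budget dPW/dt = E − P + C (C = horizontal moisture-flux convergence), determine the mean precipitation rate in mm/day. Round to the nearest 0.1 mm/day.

dPW/dt = (21.0 − 32.1) mm / (36/24 day) = -7.400 mm/day.
P = E + C − dPW/dt = 1.1 + (32.2) − (-7.400) = 40.7 mm/day.

P ≈ 40.7 mm/day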